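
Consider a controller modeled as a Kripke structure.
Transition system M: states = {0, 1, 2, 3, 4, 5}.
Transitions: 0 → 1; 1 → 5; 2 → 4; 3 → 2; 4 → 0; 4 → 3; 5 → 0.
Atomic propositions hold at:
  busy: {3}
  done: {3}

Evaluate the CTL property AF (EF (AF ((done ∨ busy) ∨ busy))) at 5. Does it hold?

No

Sat(done ∨ busy) = {3}
Sat((done ∨ busy) ∨ busy) = {3}
AF ((done ∨ busy) ∨ busy): least fixpoint, start Z0 = {3}, add states with every successor in Z. Already a fixed point.
Sat(AF ((done ∨ busy) ∨ busy)) = {3}
EF (AF ((done ∨ busy) ∨ busy)): least fixpoint, start Z0 = {3}, add states with some successor in Z. Z1 = {3, 4}; Z2 = {2, 3, 4}; fixed.
Sat(EF (AF ((done ∨ busy) ∨ busy))) = {2, 3, 4}
AF (EF (AF ((done ∨ busy) ∨ busy))): least fixpoint, start Z0 = {2, 3, 4}, add states with every successor in Z. Already a fixed point.
Sat(AF (EF (AF ((done ∨ busy) ∨ busy)))) = {2, 3, 4}
5 ∉ Sat(AF (EF (AF ((done ∨ busy) ∨ busy)))) = {2, 3, 4}, so the formula does not hold at 5.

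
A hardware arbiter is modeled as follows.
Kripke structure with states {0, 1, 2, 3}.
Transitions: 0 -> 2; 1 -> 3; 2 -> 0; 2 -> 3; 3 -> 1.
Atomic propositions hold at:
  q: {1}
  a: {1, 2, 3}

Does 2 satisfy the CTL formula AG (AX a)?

Sat(AX a) = {s : every successor in {1, 2, 3}} = {0, 1, 3}
AG (AX a): greatest fixpoint, start Z0 = {0, 1, 3}, keep only states in Sat with every successor in Z. Z1 = {1, 3}; fixed.
Sat(AG (AX a)) = {1, 3}
2 ∉ Sat(AG (AX a)) = {1, 3}, so the formula does not hold at 2.

No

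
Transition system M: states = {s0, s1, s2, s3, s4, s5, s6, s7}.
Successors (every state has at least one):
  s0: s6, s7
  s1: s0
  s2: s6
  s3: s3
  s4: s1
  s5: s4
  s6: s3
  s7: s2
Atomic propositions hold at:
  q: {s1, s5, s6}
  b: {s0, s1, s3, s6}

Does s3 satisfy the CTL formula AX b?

Yes

Sat(AX b) = {s : every successor in {s0, s1, s3, s6}} = {s1, s2, s3, s4, s6}
s3 ∈ Sat(AX b) = {s1, s2, s3, s4, s6}, so the formula holds at s3.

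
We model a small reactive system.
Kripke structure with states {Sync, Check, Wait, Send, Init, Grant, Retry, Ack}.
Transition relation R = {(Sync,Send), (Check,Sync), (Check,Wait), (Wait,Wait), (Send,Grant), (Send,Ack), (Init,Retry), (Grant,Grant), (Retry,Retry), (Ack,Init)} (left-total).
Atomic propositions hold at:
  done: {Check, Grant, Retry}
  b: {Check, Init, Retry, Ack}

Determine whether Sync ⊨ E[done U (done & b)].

Sat(done & b) = {Check, Retry}
E[done U (done & b)]: least fixpoint, start Z0 = Sat((done & b)) = {Check, Retry}, add states in Sat(done) with some successor in Z. Already a fixed point.
Sat(E[done U (done & b)]) = {Check, Retry}
Sync ∉ Sat(E[done U (done & b)]) = {Check, Retry}, so the formula does not hold at Sync.

No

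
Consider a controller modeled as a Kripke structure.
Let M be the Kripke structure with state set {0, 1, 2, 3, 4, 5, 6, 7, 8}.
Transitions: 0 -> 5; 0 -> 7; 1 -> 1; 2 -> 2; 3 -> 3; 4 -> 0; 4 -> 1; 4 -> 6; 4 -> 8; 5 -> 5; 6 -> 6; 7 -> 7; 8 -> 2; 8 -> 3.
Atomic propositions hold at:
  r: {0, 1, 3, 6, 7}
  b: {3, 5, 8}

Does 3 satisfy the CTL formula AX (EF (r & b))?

Sat(r & b) = {3}
EF (r & b): least fixpoint, start Z0 = {3}, add states with some successor in Z. Z1 = {3, 8}; Z2 = {3, 4, 8}; fixed.
Sat(EF (r & b)) = {3, 4, 8}
Sat(AX (EF (r & b))) = {s : every successor in {3, 4, 8}} = {3}
3 ∈ Sat(AX (EF (r & b))) = {3}, so the formula holds at 3.

Yes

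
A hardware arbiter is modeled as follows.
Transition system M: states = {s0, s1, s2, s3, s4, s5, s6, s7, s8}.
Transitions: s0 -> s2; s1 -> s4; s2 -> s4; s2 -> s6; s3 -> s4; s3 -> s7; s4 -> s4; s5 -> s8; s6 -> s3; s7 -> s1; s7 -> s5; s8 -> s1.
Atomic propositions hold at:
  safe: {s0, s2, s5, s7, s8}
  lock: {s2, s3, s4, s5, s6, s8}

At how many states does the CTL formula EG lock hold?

EG lock: greatest fixpoint, start Z0 = {s2, s3, s4, s5, s6, s8}, keep only states in Sat with some successor in Z. Z1 = {s2, s3, s4, s5, s6}; Z2 = {s2, s3, s4, s6}; fixed.
Sat(EG lock) = {s2, s3, s4, s6}
|Sat(EG lock)| = |{s2, s3, s4, s6}| = 4.

4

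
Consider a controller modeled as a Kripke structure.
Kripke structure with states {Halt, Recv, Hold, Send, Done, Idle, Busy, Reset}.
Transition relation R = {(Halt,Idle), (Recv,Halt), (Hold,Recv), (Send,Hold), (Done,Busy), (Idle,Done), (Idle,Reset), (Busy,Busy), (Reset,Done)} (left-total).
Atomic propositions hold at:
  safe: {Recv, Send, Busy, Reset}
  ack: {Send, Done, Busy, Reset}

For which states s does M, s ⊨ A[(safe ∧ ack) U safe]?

{Recv, Send, Busy, Reset}

Sat(safe ∧ ack) = {Send, Busy, Reset}
A[(safe ∧ ack) U safe]: least fixpoint, start Z0 = Sat(safe) = {Recv, Send, Busy, Reset}, add states in Sat(safe ∧ ack) with every successor in Z. Already a fixed point.
Sat(A[(safe ∧ ack) U safe]) = {Recv, Send, Busy, Reset}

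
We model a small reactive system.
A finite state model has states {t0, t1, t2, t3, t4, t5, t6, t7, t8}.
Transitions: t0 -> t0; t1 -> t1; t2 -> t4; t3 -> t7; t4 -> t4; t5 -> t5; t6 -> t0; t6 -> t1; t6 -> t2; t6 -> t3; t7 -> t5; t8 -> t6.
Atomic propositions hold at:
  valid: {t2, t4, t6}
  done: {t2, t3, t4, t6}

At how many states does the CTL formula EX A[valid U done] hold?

A[valid U done]: least fixpoint, start Z0 = Sat(done) = {t2, t3, t4, t6}, add states in Sat(valid) with every successor in Z. Already a fixed point.
Sat(A[valid U done]) = {t2, t3, t4, t6}
Sat(EX A[valid U done]) = {s : some successor in {t2, t3, t4, t6}} = {t2, t4, t6, t8}
|Sat(EX A[valid U done])| = |{t2, t4, t6, t8}| = 4.

4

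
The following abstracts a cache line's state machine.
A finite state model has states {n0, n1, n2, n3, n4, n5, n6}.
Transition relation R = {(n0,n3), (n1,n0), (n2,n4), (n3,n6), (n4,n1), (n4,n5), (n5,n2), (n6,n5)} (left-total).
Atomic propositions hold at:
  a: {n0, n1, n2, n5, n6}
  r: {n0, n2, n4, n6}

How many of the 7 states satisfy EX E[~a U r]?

Sat(~a) = {n3, n4}
E[~a U r]: least fixpoint, start Z0 = Sat(r) = {n0, n2, n4, n6}, add states in Sat(~a) with some successor in Z. Z1 = {n0, n2, n3, n4, n6}; fixed.
Sat(E[~a U r]) = {n0, n2, n3, n4, n6}
Sat(EX E[~a U r]) = {s : some successor in {n0, n2, n3, n4, n6}} = {n0, n1, n2, n3, n5}
|Sat(EX E[~a U r])| = |{n0, n1, n2, n3, n5}| = 5.

5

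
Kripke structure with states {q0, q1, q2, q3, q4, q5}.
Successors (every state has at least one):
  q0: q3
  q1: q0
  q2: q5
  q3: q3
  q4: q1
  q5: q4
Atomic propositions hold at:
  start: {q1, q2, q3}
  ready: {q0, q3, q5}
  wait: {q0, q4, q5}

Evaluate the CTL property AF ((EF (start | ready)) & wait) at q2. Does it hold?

Sat(start | ready) = {q0, q1, q2, q3, q5}
EF (start | ready): least fixpoint, start Z0 = {q0, q1, q2, q3, q5}, add states with some successor in Z. Z1 = {q0, q1, q2, q3, q4, q5}; fixed.
Sat(EF (start | ready)) = {q0, q1, q2, q3, q4, q5}
Sat((EF (start | ready)) & wait) = {q0, q4, q5}
AF ((EF (start | ready)) & wait): least fixpoint, start Z0 = {q0, q4, q5}, add states with every successor in Z. Z1 = {q0, q1, q2, q4, q5}; fixed.
Sat(AF ((EF (start | ready)) & wait)) = {q0, q1, q2, q4, q5}
q2 ∈ Sat(AF ((EF (start | ready)) & wait)) = {q0, q1, q2, q4, q5}, so the formula holds at q2.

Yes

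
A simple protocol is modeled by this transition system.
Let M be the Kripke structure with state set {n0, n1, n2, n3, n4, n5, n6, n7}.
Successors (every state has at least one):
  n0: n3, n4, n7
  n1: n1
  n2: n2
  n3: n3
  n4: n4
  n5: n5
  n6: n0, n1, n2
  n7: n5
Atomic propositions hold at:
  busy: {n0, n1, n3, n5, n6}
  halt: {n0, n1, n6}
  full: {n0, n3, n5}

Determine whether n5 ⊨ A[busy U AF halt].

AF halt: least fixpoint, start Z0 = {n0, n1, n6}, add states with every successor in Z. Already a fixed point.
Sat(AF halt) = {n0, n1, n6}
A[busy U AF halt]: least fixpoint, start Z0 = Sat(AF halt) = {n0, n1, n6}, add states in Sat(busy) with every successor in Z. Already a fixed point.
Sat(A[busy U AF halt]) = {n0, n1, n6}
n5 ∉ Sat(A[busy U AF halt]) = {n0, n1, n6}, so the formula does not hold at n5.

No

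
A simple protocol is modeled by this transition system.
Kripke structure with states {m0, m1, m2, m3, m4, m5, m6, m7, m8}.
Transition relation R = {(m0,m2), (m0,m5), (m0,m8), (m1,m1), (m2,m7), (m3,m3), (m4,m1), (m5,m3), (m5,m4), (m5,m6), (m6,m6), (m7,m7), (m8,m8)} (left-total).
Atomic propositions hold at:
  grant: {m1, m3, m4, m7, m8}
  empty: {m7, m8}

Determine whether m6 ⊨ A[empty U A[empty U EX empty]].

Sat(EX empty) = {s : some successor in {m7, m8}} = {m0, m2, m7, m8}
A[empty U EX empty]: least fixpoint, start Z0 = Sat(EX empty) = {m0, m2, m7, m8}, add states in Sat(empty) with every successor in Z. Already a fixed point.
Sat(A[empty U EX empty]) = {m0, m2, m7, m8}
A[empty U A[empty U EX empty]]: least fixpoint, start Z0 = Sat(A[empty U EX empty]) = {m0, m2, m7, m8}, add states in Sat(empty) with every successor in Z. Already a fixed point.
Sat(A[empty U A[empty U EX empty]]) = {m0, m2, m7, m8}
m6 ∉ Sat(A[empty U A[empty U EX empty]]) = {m0, m2, m7, m8}, so the formula does not hold at m6.

No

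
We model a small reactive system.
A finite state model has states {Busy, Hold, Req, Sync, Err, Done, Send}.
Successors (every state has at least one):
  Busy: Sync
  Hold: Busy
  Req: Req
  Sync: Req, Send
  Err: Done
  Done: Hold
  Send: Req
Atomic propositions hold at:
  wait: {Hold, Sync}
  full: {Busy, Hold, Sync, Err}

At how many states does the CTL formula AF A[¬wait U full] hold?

Sat(¬wait) = {Busy, Req, Err, Done, Send}
A[¬wait U full]: least fixpoint, start Z0 = Sat(full) = {Busy, Hold, Sync, Err}, add states in Sat(¬wait) with every successor in Z. Z1 = {Busy, Hold, Sync, Err, Done}; fixed.
Sat(A[¬wait U full]) = {Busy, Hold, Sync, Err, Done}
AF A[¬wait U full]: least fixpoint, start Z0 = {Busy, Hold, Sync, Err, Done}, add states with every successor in Z. Already a fixed point.
Sat(AF A[¬wait U full]) = {Busy, Hold, Sync, Err, Done}
|Sat(AF A[¬wait U full])| = |{Busy, Hold, Sync, Err, Done}| = 5.

5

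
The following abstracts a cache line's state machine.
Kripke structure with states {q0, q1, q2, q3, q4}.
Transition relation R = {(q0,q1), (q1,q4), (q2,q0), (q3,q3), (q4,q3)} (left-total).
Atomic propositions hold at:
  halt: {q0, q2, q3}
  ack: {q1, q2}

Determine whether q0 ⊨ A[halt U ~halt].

Yes

Sat(~halt) = {q1, q4}
A[halt U ~halt]: least fixpoint, start Z0 = Sat(~halt) = {q1, q4}, add states in Sat(halt) with every successor in Z. Z1 = {q0, q1, q4}; Z2 = {q0, q1, q2, q4}; fixed.
Sat(A[halt U ~halt]) = {q0, q1, q2, q4}
q0 ∈ Sat(A[halt U ~halt]) = {q0, q1, q2, q4}, so the formula holds at q0.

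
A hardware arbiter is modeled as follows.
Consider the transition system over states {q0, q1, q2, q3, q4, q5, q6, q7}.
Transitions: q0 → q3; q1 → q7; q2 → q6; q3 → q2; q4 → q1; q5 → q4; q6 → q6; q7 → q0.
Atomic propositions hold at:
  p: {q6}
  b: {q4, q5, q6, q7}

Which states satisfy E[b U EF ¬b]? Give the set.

{q0, q1, q2, q3, q4, q5, q7}

Sat(¬b) = {q0, q1, q2, q3}
EF ¬b: least fixpoint, start Z0 = {q0, q1, q2, q3}, add states with some successor in Z. Z1 = {q0, q1, q2, q3, q4, q7}; Z2 = {q0, q1, q2, q3, q4, q5, q7}; fixed.
Sat(EF ¬b) = {q0, q1, q2, q3, q4, q5, q7}
E[b U EF ¬b]: least fixpoint, start Z0 = Sat(EF ¬b) = {q0, q1, q2, q3, q4, q5, q7}, add states in Sat(b) with some successor in Z. Already a fixed point.
Sat(E[b U EF ¬b]) = {q0, q1, q2, q3, q4, q5, q7}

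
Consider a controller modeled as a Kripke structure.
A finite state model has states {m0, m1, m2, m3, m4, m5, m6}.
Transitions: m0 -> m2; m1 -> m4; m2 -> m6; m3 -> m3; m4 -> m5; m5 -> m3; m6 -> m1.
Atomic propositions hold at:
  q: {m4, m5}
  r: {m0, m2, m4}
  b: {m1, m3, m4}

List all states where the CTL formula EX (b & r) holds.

{m1}

Sat(b & r) = {m4}
Sat(EX (b & r)) = {s : some successor in {m4}} = {m1}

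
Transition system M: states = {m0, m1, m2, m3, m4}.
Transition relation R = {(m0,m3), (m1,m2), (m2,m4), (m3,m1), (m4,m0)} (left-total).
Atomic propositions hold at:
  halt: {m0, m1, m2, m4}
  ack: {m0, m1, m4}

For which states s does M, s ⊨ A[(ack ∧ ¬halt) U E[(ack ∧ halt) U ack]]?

Sat(¬halt) = {m3}
Sat(ack ∧ ¬halt) = ∅
Sat(ack ∧ halt) = {m0, m1, m4}
E[(ack ∧ halt) U ack]: least fixpoint, start Z0 = Sat(ack) = {m0, m1, m4}, add states in Sat(ack ∧ halt) with some successor in Z. Already a fixed point.
Sat(E[(ack ∧ halt) U ack]) = {m0, m1, m4}
A[(ack ∧ ¬halt) U E[(ack ∧ halt) U ack]]: least fixpoint, start Z0 = Sat(E[(ack ∧ halt) U ack]) = {m0, m1, m4}, add states in Sat(ack ∧ ¬halt) with every successor in Z. Already a fixed point.
Sat(A[(ack ∧ ¬halt) U E[(ack ∧ halt) U ack]]) = {m0, m1, m4}

{m0, m1, m4}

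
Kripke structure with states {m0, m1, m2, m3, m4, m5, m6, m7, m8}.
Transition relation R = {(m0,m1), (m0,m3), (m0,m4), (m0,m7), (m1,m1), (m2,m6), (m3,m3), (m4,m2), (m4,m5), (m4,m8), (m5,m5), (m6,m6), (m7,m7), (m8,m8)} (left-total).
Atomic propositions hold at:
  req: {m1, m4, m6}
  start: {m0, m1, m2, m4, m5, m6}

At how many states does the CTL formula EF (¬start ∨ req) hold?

8

Sat(¬start) = {m3, m7, m8}
Sat(¬start ∨ req) = {m1, m3, m4, m6, m7, m8}
EF (¬start ∨ req): least fixpoint, start Z0 = {m1, m3, m4, m6, m7, m8}, add states with some successor in Z. Z1 = {m0, m1, m2, m3, m4, m6, m7, m8}; fixed.
Sat(EF (¬start ∨ req)) = {m0, m1, m2, m3, m4, m6, m7, m8}
|Sat(EF (¬start ∨ req))| = |{m0, m1, m2, m3, m4, m6, m7, m8}| = 8.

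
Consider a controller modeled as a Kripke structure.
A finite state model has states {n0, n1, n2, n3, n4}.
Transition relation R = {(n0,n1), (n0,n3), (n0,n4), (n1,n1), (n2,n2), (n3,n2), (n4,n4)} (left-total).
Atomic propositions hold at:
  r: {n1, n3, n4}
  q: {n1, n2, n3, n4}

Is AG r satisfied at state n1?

Yes

AG r: greatest fixpoint, start Z0 = {n1, n3, n4}, keep only states in Sat with every successor in Z. Z1 = {n1, n4}; fixed.
Sat(AG r) = {n1, n4}
n1 ∈ Sat(AG r) = {n1, n4}, so the formula holds at n1.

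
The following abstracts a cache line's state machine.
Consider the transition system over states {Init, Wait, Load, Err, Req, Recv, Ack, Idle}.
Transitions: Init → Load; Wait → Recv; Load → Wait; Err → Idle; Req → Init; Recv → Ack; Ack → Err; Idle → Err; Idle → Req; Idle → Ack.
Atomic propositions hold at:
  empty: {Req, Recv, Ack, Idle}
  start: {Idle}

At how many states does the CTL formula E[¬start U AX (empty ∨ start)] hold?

Sat(¬start) = {Init, Wait, Load, Err, Req, Recv, Ack}
Sat(empty ∨ start) = {Req, Recv, Ack, Idle}
Sat(AX (empty ∨ start)) = {s : every successor in {Req, Recv, Ack, Idle}} = {Wait, Err, Recv}
E[¬start U AX (empty ∨ start)]: least fixpoint, start Z0 = Sat(AX (empty ∨ start)) = {Wait, Err, Recv}, add states in Sat(¬start) with some successor in Z. Z1 = {Wait, Load, Err, Recv, Ack}; Z2 = {Init, Wait, Load, Err, Recv, Ack}; Z3 = {Init, Wait, Load, Err, Req, Recv, Ack}; fixed.
Sat(E[¬start U AX (empty ∨ start)]) = {Init, Wait, Load, Err, Req, Recv, Ack}
|Sat(E[¬start U AX (empty ∨ start)])| = |{Init, Wait, Load, Err, Req, Recv, Ack}| = 7.

7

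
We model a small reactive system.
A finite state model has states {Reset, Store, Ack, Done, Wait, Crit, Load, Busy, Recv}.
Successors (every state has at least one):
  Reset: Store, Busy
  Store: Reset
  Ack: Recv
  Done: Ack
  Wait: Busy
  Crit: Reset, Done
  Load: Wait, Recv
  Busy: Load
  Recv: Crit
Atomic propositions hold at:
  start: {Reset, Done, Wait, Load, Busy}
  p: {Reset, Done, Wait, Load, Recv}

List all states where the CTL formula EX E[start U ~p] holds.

{Reset, Store, Done, Wait, Crit, Load, Busy, Recv}

Sat(~p) = {Store, Ack, Crit, Busy}
E[start U ~p]: least fixpoint, start Z0 = Sat(~p) = {Store, Ack, Crit, Busy}, add states in Sat(start) with some successor in Z. Z1 = {Reset, Store, Ack, Done, Wait, Crit, Busy}; Z2 = {Reset, Store, Ack, Done, Wait, Crit, Load, Busy}; fixed.
Sat(E[start U ~p]) = {Reset, Store, Ack, Done, Wait, Crit, Load, Busy}
Sat(EX E[start U ~p]) = {s : some successor in {Reset, Store, Ack, Done, Wait, Crit, Load, Busy}} = {Reset, Store, Done, Wait, Crit, Load, Busy, Recv}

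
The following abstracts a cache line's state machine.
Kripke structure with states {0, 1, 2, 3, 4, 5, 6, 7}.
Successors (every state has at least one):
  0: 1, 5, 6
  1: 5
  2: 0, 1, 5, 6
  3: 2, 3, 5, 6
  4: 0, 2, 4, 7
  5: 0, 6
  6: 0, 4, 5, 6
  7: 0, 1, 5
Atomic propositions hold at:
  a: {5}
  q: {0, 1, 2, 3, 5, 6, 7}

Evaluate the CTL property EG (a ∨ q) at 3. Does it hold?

Sat(a ∨ q) = {0, 1, 2, 3, 5, 6, 7}
EG (a ∨ q): greatest fixpoint, start Z0 = {0, 1, 2, 3, 5, 6, 7}, keep only states in Sat with some successor in Z. Already a fixed point.
Sat(EG (a ∨ q)) = {0, 1, 2, 3, 5, 6, 7}
3 ∈ Sat(EG (a ∨ q)) = {0, 1, 2, 3, 5, 6, 7}, so the formula holds at 3.

Yes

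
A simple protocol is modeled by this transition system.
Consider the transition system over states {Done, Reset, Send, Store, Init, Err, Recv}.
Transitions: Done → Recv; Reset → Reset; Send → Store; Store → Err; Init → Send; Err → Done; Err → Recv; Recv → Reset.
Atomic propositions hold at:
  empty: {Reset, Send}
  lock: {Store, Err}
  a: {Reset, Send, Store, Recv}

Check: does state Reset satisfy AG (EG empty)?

EG empty: greatest fixpoint, start Z0 = {Reset, Send}, keep only states in Sat with some successor in Z. Z1 = {Reset}; fixed.
Sat(EG empty) = {Reset}
AG (EG empty): greatest fixpoint, start Z0 = {Reset}, keep only states in Sat with every successor in Z. Already a fixed point.
Sat(AG (EG empty)) = {Reset}
Reset ∈ Sat(AG (EG empty)) = {Reset}, so the formula holds at Reset.

Yes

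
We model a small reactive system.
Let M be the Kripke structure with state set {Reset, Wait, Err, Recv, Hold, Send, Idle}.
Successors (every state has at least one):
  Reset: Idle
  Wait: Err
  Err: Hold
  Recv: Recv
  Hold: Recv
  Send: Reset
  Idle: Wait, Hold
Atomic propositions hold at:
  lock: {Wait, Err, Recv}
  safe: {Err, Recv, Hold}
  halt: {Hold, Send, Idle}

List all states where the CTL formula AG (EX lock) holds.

Sat(EX lock) = {s : some successor in {Wait, Err, Recv}} = {Wait, Recv, Hold, Idle}
AG (EX lock): greatest fixpoint, start Z0 = {Wait, Recv, Hold, Idle}, keep only states in Sat with every successor in Z. Z1 = {Recv, Hold, Idle}; Z2 = {Recv, Hold}; fixed.
Sat(AG (EX lock)) = {Recv, Hold}

{Recv, Hold}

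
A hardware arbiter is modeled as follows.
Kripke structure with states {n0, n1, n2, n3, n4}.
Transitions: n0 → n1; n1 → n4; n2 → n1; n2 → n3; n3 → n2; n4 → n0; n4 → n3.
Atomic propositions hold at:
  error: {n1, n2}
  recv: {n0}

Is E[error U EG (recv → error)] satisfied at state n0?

No

Sat(recv → error) = {n1, n2, n3, n4}
EG (recv → error): greatest fixpoint, start Z0 = {n1, n2, n3, n4}, keep only states in Sat with some successor in Z. Already a fixed point.
Sat(EG (recv → error)) = {n1, n2, n3, n4}
E[error U EG (recv → error)]: least fixpoint, start Z0 = Sat(EG (recv → error)) = {n1, n2, n3, n4}, add states in Sat(error) with some successor in Z. Already a fixed point.
Sat(E[error U EG (recv → error)]) = {n1, n2, n3, n4}
n0 ∉ Sat(E[error U EG (recv → error)]) = {n1, n2, n3, n4}, so the formula does not hold at n0.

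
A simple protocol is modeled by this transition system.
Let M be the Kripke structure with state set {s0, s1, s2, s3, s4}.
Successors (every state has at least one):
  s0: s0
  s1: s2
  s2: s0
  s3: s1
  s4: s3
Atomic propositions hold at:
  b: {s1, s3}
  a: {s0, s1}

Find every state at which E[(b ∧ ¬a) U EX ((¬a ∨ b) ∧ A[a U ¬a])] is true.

Sat(¬a) = {s2, s3, s4}
Sat(b ∧ ¬a) = {s3}
Sat(¬a ∨ b) = {s1, s2, s3, s4}
A[a U ¬a]: least fixpoint, start Z0 = Sat(¬a) = {s2, s3, s4}, add states in Sat(a) with every successor in Z. Z1 = {s1, s2, s3, s4}; fixed.
Sat(A[a U ¬a]) = {s1, s2, s3, s4}
Sat((¬a ∨ b) ∧ A[a U ¬a]) = {s1, s2, s3, s4}
Sat(EX ((¬a ∨ b) ∧ A[a U ¬a])) = {s : some successor in {s1, s2, s3, s4}} = {s1, s3, s4}
E[(b ∧ ¬a) U EX ((¬a ∨ b) ∧ A[a U ¬a])]: least fixpoint, start Z0 = Sat(EX ((¬a ∨ b) ∧ A[a U ¬a])) = {s1, s3, s4}, add states in Sat(b ∧ ¬a) with some successor in Z. Already a fixed point.
Sat(E[(b ∧ ¬a) U EX ((¬a ∨ b) ∧ A[a U ¬a])]) = {s1, s3, s4}

{s1, s3, s4}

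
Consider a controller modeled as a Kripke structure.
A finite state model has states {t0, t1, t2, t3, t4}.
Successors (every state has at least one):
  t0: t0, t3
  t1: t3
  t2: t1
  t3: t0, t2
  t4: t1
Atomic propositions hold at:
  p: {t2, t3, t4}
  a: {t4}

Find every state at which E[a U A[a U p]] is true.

{t2, t3, t4}

A[a U p]: least fixpoint, start Z0 = Sat(p) = {t2, t3, t4}, add states in Sat(a) with every successor in Z. Already a fixed point.
Sat(A[a U p]) = {t2, t3, t4}
E[a U A[a U p]]: least fixpoint, start Z0 = Sat(A[a U p]) = {t2, t3, t4}, add states in Sat(a) with some successor in Z. Already a fixed point.
Sat(E[a U A[a U p]]) = {t2, t3, t4}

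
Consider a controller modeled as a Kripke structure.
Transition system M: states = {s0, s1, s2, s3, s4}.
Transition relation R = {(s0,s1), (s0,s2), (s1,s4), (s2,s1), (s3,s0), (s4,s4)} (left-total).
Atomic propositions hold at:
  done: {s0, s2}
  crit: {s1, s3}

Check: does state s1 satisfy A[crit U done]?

No

A[crit U done]: least fixpoint, start Z0 = Sat(done) = {s0, s2}, add states in Sat(crit) with every successor in Z. Z1 = {s0, s2, s3}; fixed.
Sat(A[crit U done]) = {s0, s2, s3}
s1 ∉ Sat(A[crit U done]) = {s0, s2, s3}, so the formula does not hold at s1.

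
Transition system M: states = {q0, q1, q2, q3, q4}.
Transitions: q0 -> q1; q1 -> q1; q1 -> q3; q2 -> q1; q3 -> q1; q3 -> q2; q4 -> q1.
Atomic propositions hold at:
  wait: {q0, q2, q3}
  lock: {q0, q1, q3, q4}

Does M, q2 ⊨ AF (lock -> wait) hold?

Yes

Sat(lock -> wait) = {q0, q2, q3}
AF (lock -> wait): least fixpoint, start Z0 = {q0, q2, q3}, add states with every successor in Z. Already a fixed point.
Sat(AF (lock -> wait)) = {q0, q2, q3}
q2 ∈ Sat(AF (lock -> wait)) = {q0, q2, q3}, so the formula holds at q2.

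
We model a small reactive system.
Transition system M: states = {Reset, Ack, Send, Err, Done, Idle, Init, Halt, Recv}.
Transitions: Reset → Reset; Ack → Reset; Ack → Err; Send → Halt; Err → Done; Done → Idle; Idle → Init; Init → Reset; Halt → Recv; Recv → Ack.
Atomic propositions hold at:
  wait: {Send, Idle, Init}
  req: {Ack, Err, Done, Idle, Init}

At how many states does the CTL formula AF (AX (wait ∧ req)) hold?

Sat(wait ∧ req) = {Idle, Init}
Sat(AX (wait ∧ req)) = {s : every successor in {Idle, Init}} = {Done, Idle}
AF (AX (wait ∧ req)): least fixpoint, start Z0 = {Done, Idle}, add states with every successor in Z. Z1 = {Err, Done, Idle}; fixed.
Sat(AF (AX (wait ∧ req))) = {Err, Done, Idle}
|Sat(AF (AX (wait ∧ req)))| = |{Err, Done, Idle}| = 3.

3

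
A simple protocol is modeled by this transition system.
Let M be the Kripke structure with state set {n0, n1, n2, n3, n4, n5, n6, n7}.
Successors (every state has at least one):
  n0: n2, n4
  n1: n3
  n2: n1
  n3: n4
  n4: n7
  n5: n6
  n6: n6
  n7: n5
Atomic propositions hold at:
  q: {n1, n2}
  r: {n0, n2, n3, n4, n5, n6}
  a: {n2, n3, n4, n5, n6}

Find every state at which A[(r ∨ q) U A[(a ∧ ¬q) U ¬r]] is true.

Sat(r ∨ q) = {n0, n1, n2, n3, n4, n5, n6}
Sat(¬q) = {n0, n3, n4, n5, n6, n7}
Sat(a ∧ ¬q) = {n3, n4, n5, n6}
Sat(¬r) = {n1, n7}
A[(a ∧ ¬q) U ¬r]: least fixpoint, start Z0 = Sat(¬r) = {n1, n7}, add states in Sat(a ∧ ¬q) with every successor in Z. Z1 = {n1, n4, n7}; Z2 = {n1, n3, n4, n7}; fixed.
Sat(A[(a ∧ ¬q) U ¬r]) = {n1, n3, n4, n7}
A[(r ∨ q) U A[(a ∧ ¬q) U ¬r]]: least fixpoint, start Z0 = Sat(A[(a ∧ ¬q) U ¬r]) = {n1, n3, n4, n7}, add states in Sat(r ∨ q) with every successor in Z. Z1 = {n1, n2, n3, n4, n7}; Z2 = {n0, n1, n2, n3, n4, n7}; fixed.
Sat(A[(r ∨ q) U A[(a ∧ ¬q) U ¬r]]) = {n0, n1, n2, n3, n4, n7}

{n0, n1, n2, n3, n4, n7}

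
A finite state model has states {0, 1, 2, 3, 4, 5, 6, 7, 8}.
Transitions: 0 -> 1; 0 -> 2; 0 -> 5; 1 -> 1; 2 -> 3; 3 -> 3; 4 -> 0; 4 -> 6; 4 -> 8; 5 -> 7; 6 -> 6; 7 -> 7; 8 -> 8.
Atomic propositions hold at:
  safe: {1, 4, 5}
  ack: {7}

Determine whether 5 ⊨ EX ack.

Yes

Sat(EX ack) = {s : some successor in {7}} = {5, 7}
5 ∈ Sat(EX ack) = {5, 7}, so the formula holds at 5.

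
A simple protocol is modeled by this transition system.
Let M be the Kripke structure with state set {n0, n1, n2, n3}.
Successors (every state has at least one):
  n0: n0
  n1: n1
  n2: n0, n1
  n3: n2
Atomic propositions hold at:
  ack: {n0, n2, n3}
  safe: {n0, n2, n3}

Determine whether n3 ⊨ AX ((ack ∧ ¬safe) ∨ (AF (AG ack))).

Sat(¬safe) = {n1}
Sat(ack ∧ ¬safe) = ∅
AG ack: greatest fixpoint, start Z0 = {n0, n2, n3}, keep only states in Sat with every successor in Z. Z1 = {n0, n3}; Z2 = {n0}; fixed.
Sat(AG ack) = {n0}
AF (AG ack): least fixpoint, start Z0 = {n0}, add states with every successor in Z. Already a fixed point.
Sat(AF (AG ack)) = {n0}
Sat((ack ∧ ¬safe) ∨ (AF (AG ack))) = {n0}
Sat(AX ((ack ∧ ¬safe) ∨ (AF (AG ack)))) = {s : every successor in {n0}} = {n0}
n3 ∉ Sat(AX ((ack ∧ ¬safe) ∨ (AF (AG ack)))) = {n0}, so the formula does not hold at n3.

No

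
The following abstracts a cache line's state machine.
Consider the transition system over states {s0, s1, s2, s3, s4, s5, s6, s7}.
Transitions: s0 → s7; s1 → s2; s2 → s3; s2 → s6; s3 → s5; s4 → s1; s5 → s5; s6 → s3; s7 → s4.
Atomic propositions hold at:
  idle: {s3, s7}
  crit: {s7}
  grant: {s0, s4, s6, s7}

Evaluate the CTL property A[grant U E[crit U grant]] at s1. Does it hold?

No

E[crit U grant]: least fixpoint, start Z0 = Sat(grant) = {s0, s4, s6, s7}, add states in Sat(crit) with some successor in Z. Already a fixed point.
Sat(E[crit U grant]) = {s0, s4, s6, s7}
A[grant U E[crit U grant]]: least fixpoint, start Z0 = Sat(E[crit U grant]) = {s0, s4, s6, s7}, add states in Sat(grant) with every successor in Z. Already a fixed point.
Sat(A[grant U E[crit U grant]]) = {s0, s4, s6, s7}
s1 ∉ Sat(A[grant U E[crit U grant]]) = {s0, s4, s6, s7}, so the formula does not hold at s1.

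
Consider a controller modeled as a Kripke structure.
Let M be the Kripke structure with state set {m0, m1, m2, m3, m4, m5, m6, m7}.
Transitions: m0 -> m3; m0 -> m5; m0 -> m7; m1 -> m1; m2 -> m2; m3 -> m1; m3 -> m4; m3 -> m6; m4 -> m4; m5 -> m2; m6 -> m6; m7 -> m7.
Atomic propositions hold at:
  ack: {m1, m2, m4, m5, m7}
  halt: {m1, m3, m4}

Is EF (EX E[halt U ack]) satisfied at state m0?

E[halt U ack]: least fixpoint, start Z0 = Sat(ack) = {m1, m2, m4, m5, m7}, add states in Sat(halt) with some successor in Z. Z1 = {m1, m2, m3, m4, m5, m7}; fixed.
Sat(E[halt U ack]) = {m1, m2, m3, m4, m5, m7}
Sat(EX E[halt U ack]) = {s : some successor in {m1, m2, m3, m4, m5, m7}} = {m0, m1, m2, m3, m4, m5, m7}
EF (EX E[halt U ack]): least fixpoint, start Z0 = {m0, m1, m2, m3, m4, m5, m7}, add states with some successor in Z. Already a fixed point.
Sat(EF (EX E[halt U ack])) = {m0, m1, m2, m3, m4, m5, m7}
m0 ∈ Sat(EF (EX E[halt U ack])) = {m0, m1, m2, m3, m4, m5, m7}, so the formula holds at m0.

Yes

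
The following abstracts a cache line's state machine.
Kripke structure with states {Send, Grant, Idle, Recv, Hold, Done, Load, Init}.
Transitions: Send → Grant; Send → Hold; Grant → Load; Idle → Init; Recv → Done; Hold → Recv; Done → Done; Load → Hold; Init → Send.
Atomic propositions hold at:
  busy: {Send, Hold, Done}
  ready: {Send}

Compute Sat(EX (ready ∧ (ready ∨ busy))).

Sat(ready ∨ busy) = {Send, Hold, Done}
Sat(ready ∧ (ready ∨ busy)) = {Send}
Sat(EX (ready ∧ (ready ∨ busy))) = {s : some successor in {Send}} = {Init}

{Init}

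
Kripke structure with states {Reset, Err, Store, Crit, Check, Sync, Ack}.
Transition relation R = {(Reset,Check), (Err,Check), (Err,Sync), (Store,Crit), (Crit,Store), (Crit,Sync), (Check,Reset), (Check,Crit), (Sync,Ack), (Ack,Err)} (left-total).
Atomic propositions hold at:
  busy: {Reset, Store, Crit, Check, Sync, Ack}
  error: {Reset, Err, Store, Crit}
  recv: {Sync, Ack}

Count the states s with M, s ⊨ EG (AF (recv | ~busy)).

Sat(~busy) = {Err}
Sat(recv | ~busy) = {Err, Sync, Ack}
AF (recv | ~busy): least fixpoint, start Z0 = {Err, Sync, Ack}, add states with every successor in Z. Already a fixed point.
Sat(AF (recv | ~busy)) = {Err, Sync, Ack}
EG (AF (recv | ~busy)): greatest fixpoint, start Z0 = {Err, Sync, Ack}, keep only states in Sat with some successor in Z. Already a fixed point.
Sat(EG (AF (recv | ~busy))) = {Err, Sync, Ack}
|Sat(EG (AF (recv | ~busy)))| = |{Err, Sync, Ack}| = 3.

3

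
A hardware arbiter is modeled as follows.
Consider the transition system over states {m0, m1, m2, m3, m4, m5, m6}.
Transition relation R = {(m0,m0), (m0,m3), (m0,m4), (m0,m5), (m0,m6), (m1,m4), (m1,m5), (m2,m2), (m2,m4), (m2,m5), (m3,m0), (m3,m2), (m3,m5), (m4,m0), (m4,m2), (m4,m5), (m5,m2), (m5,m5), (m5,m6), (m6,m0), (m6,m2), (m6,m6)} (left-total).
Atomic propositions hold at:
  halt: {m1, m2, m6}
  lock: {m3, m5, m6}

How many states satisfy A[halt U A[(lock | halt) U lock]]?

Sat(lock | halt) = {m1, m2, m3, m5, m6}
A[(lock | halt) U lock]: least fixpoint, start Z0 = Sat(lock) = {m3, m5, m6}, add states in Sat(lock | halt) with every successor in Z. Already a fixed point.
Sat(A[(lock | halt) U lock]) = {m3, m5, m6}
A[halt U A[(lock | halt) U lock]]: least fixpoint, start Z0 = Sat(A[(lock | halt) U lock]) = {m3, m5, m6}, add states in Sat(halt) with every successor in Z. Already a fixed point.
Sat(A[halt U A[(lock | halt) U lock]]) = {m3, m5, m6}
|Sat(A[halt U A[(lock | halt) U lock]])| = |{m3, m5, m6}| = 3.

3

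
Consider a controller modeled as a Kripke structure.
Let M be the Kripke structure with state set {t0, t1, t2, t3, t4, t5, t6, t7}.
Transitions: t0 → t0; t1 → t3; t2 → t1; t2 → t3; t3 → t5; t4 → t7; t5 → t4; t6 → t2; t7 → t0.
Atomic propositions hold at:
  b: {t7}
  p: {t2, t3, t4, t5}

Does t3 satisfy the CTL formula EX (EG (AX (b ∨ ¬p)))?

No

Sat(¬p) = {t0, t1, t6, t7}
Sat(b ∨ ¬p) = {t0, t1, t6, t7}
Sat(AX (b ∨ ¬p)) = {s : every successor in {t0, t1, t6, t7}} = {t0, t4, t7}
EG (AX (b ∨ ¬p)): greatest fixpoint, start Z0 = {t0, t4, t7}, keep only states in Sat with some successor in Z. Already a fixed point.
Sat(EG (AX (b ∨ ¬p))) = {t0, t4, t7}
Sat(EX (EG (AX (b ∨ ¬p)))) = {s : some successor in {t0, t4, t7}} = {t0, t4, t5, t7}
t3 ∉ Sat(EX (EG (AX (b ∨ ¬p)))) = {t0, t4, t5, t7}, so the formula does not hold at t3.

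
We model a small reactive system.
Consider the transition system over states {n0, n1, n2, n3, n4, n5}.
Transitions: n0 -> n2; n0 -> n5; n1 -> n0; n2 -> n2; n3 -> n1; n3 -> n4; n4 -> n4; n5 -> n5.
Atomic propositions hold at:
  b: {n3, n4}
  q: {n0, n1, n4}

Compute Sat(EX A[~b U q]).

{n1, n3, n4}

Sat(~b) = {n0, n1, n2, n5}
A[~b U q]: least fixpoint, start Z0 = Sat(q) = {n0, n1, n4}, add states in Sat(~b) with every successor in Z. Already a fixed point.
Sat(A[~b U q]) = {n0, n1, n4}
Sat(EX A[~b U q]) = {s : some successor in {n0, n1, n4}} = {n1, n3, n4}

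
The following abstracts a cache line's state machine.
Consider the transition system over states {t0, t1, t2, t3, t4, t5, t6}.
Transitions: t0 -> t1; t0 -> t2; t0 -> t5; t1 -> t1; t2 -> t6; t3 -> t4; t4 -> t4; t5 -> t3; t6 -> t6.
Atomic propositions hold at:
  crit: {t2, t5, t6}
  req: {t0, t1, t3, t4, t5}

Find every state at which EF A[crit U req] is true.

A[crit U req]: least fixpoint, start Z0 = Sat(req) = {t0, t1, t3, t4, t5}, add states in Sat(crit) with every successor in Z. Already a fixed point.
Sat(A[crit U req]) = {t0, t1, t3, t4, t5}
EF A[crit U req]: least fixpoint, start Z0 = {t0, t1, t3, t4, t5}, add states with some successor in Z. Already a fixed point.
Sat(EF A[crit U req]) = {t0, t1, t3, t4, t5}

{t0, t1, t3, t4, t5}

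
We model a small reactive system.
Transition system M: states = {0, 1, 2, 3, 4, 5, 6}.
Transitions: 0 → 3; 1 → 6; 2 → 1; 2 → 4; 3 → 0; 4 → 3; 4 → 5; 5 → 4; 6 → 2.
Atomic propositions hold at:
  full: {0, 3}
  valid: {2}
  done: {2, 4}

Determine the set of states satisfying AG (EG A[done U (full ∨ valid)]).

{0, 3}

Sat(full ∨ valid) = {0, 2, 3}
A[done U (full ∨ valid)]: least fixpoint, start Z0 = Sat((full ∨ valid)) = {0, 2, 3}, add states in Sat(done) with every successor in Z. Already a fixed point.
Sat(A[done U (full ∨ valid)]) = {0, 2, 3}
EG A[done U (full ∨ valid)]: greatest fixpoint, start Z0 = {0, 2, 3}, keep only states in Sat with some successor in Z. Z1 = {0, 3}; fixed.
Sat(EG A[done U (full ∨ valid)]) = {0, 3}
AG (EG A[done U (full ∨ valid)]): greatest fixpoint, start Z0 = {0, 3}, keep only states in Sat with every successor in Z. Already a fixed point.
Sat(AG (EG A[done U (full ∨ valid)])) = {0, 3}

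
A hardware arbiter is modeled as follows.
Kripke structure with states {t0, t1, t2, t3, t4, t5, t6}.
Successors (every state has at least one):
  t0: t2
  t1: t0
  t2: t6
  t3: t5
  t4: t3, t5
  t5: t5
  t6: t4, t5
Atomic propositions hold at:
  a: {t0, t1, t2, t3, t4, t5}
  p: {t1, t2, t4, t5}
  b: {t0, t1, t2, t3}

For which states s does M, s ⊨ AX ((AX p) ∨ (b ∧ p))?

Sat(AX p) = {s : every successor in {t1, t2, t4, t5}} = {t0, t3, t5, t6}
Sat(b ∧ p) = {t1, t2}
Sat((AX p) ∨ (b ∧ p)) = {t0, t1, t2, t3, t5, t6}
Sat(AX ((AX p) ∨ (b ∧ p))) = {s : every successor in {t0, t1, t2, t3, t5, t6}} = {t0, t1, t2, t3, t4, t5}

{t0, t1, t2, t3, t4, t5}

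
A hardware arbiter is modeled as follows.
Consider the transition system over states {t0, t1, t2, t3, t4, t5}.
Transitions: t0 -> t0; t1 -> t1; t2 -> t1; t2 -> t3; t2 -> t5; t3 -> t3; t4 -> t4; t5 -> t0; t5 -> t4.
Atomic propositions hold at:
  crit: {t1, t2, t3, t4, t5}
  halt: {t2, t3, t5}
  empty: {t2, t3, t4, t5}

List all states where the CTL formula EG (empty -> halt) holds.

Sat(empty -> halt) = {t0, t1, t2, t3, t5}
EG (empty -> halt): greatest fixpoint, start Z0 = {t0, t1, t2, t3, t5}, keep only states in Sat with some successor in Z. Already a fixed point.
Sat(EG (empty -> halt)) = {t0, t1, t2, t3, t5}

{t0, t1, t2, t3, t5}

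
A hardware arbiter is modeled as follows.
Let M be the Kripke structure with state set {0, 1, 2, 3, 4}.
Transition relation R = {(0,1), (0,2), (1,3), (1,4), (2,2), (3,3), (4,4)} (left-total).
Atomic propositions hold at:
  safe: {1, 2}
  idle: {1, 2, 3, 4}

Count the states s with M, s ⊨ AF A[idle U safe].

A[idle U safe]: least fixpoint, start Z0 = Sat(safe) = {1, 2}, add states in Sat(idle) with every successor in Z. Already a fixed point.
Sat(A[idle U safe]) = {1, 2}
AF A[idle U safe]: least fixpoint, start Z0 = {1, 2}, add states with every successor in Z. Z1 = {0, 1, 2}; fixed.
Sat(AF A[idle U safe]) = {0, 1, 2}
|Sat(AF A[idle U safe])| = |{0, 1, 2}| = 3.

3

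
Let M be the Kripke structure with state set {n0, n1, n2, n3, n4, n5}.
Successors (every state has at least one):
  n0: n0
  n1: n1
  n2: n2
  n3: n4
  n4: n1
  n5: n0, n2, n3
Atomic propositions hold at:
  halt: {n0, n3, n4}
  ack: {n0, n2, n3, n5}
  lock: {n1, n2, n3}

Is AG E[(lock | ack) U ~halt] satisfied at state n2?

Sat(lock | ack) = {n0, n1, n2, n3, n5}
Sat(~halt) = {n1, n2, n5}
E[(lock | ack) U ~halt]: least fixpoint, start Z0 = Sat(~halt) = {n1, n2, n5}, add states in Sat(lock | ack) with some successor in Z. Already a fixed point.
Sat(E[(lock | ack) U ~halt]) = {n1, n2, n5}
AG E[(lock | ack) U ~halt]: greatest fixpoint, start Z0 = {n1, n2, n5}, keep only states in Sat with every successor in Z. Z1 = {n1, n2}; fixed.
Sat(AG E[(lock | ack) U ~halt]) = {n1, n2}
n2 ∈ Sat(AG E[(lock | ack) U ~halt]) = {n1, n2}, so the formula holds at n2.

Yes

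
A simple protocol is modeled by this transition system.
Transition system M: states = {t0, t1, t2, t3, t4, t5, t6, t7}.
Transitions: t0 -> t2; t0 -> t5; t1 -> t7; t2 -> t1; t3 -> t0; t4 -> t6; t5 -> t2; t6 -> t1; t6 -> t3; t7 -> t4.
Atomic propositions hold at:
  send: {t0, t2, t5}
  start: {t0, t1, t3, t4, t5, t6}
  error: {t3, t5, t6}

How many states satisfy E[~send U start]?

7

Sat(~send) = {t1, t3, t4, t6, t7}
E[~send U start]: least fixpoint, start Z0 = Sat(start) = {t0, t1, t3, t4, t5, t6}, add states in Sat(~send) with some successor in Z. Z1 = {t0, t1, t3, t4, t5, t6, t7}; fixed.
Sat(E[~send U start]) = {t0, t1, t3, t4, t5, t6, t7}
|Sat(E[~send U start])| = |{t0, t1, t3, t4, t5, t6, t7}| = 7.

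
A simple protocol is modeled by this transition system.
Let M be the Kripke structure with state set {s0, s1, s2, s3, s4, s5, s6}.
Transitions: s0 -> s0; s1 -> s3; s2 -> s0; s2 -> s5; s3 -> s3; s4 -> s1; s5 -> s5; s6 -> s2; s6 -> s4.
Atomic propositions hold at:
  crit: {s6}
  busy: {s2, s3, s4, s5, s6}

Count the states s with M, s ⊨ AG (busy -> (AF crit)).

AF crit: least fixpoint, start Z0 = {s6}, add states with every successor in Z. Already a fixed point.
Sat(AF crit) = {s6}
Sat(busy -> (AF crit)) = {s0, s1, s6}
AG (busy -> (AF crit)): greatest fixpoint, start Z0 = {s0, s1, s6}, keep only states in Sat with every successor in Z. Z1 = {s0}; fixed.
Sat(AG (busy -> (AF crit))) = {s0}
|Sat(AG (busy -> (AF crit)))| = |{s0}| = 1.

1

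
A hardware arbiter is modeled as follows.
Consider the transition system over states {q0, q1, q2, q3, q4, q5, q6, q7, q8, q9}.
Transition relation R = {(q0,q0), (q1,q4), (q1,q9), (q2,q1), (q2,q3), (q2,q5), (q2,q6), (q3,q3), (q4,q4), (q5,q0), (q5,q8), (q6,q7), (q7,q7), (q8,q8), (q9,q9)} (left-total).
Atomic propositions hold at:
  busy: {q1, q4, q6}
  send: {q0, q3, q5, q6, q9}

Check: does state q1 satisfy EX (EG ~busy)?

Sat(~busy) = {q0, q2, q3, q5, q7, q8, q9}
EG ~busy: greatest fixpoint, start Z0 = {q0, q2, q3, q5, q7, q8, q9}, keep only states in Sat with some successor in Z. Already a fixed point.
Sat(EG ~busy) = {q0, q2, q3, q5, q7, q8, q9}
Sat(EX (EG ~busy)) = {s : some successor in {q0, q2, q3, q5, q7, q8, q9}} = {q0, q1, q2, q3, q5, q6, q7, q8, q9}
q1 ∈ Sat(EX (EG ~busy)) = {q0, q1, q2, q3, q5, q6, q7, q8, q9}, so the formula holds at q1.

Yes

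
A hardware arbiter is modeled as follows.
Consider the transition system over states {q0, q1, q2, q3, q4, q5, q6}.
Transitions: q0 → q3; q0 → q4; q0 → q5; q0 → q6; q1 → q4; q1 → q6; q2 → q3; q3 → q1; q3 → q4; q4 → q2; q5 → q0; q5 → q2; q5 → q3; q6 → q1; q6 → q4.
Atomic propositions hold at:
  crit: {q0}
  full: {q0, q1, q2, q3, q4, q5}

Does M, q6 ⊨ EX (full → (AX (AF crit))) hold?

AF crit: least fixpoint, start Z0 = {q0}, add states with every successor in Z. Already a fixed point.
Sat(AF crit) = {q0}
Sat(AX (AF crit)) = {s : every successor in {q0}} = ∅
Sat(full → (AX (AF crit))) = {q6}
Sat(EX (full → (AX (AF crit)))) = {s : some successor in {q6}} = {q0, q1}
q6 ∉ Sat(EX (full → (AX (AF crit)))) = {q0, q1}, so the formula does not hold at q6.

No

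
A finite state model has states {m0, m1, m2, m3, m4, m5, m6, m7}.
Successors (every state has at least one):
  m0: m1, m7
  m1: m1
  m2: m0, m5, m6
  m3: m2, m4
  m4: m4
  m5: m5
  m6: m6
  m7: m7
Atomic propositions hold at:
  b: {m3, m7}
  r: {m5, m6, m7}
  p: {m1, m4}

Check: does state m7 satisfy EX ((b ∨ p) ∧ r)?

Sat(b ∨ p) = {m1, m3, m4, m7}
Sat((b ∨ p) ∧ r) = {m7}
Sat(EX ((b ∨ p) ∧ r)) = {s : some successor in {m7}} = {m0, m7}
m7 ∈ Sat(EX ((b ∨ p) ∧ r)) = {m0, m7}, so the formula holds at m7.

Yes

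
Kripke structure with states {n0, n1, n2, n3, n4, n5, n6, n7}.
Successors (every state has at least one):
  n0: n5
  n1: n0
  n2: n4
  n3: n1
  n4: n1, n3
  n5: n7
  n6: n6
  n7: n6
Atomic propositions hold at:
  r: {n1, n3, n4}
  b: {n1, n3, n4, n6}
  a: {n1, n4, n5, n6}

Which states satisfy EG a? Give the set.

{n6}

EG a: greatest fixpoint, start Z0 = {n1, n4, n5, n6}, keep only states in Sat with some successor in Z. Z1 = {n4, n6}; Z2 = {n6}; fixed.
Sat(EG a) = {n6}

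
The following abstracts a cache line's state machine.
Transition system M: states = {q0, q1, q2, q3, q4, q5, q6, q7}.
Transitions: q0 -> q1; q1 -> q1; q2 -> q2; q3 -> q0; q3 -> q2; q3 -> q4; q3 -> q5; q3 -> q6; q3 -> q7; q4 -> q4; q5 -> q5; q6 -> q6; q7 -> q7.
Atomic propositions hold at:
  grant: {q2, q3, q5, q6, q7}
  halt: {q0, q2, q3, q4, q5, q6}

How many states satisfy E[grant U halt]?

E[grant U halt]: least fixpoint, start Z0 = Sat(halt) = {q0, q2, q3, q4, q5, q6}, add states in Sat(grant) with some successor in Z. Already a fixed point.
Sat(E[grant U halt]) = {q0, q2, q3, q4, q5, q6}
|Sat(E[grant U halt])| = |{q0, q2, q3, q4, q5, q6}| = 6.

6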